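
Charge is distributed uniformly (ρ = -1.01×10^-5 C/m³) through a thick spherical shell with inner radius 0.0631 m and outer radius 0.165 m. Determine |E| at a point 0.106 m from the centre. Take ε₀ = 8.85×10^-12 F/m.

|E| ≈ 3.18e4 V/m

Take a concentric spherical Gaussian surface of radius r = 0.106 m (within the shell material, 0.0631 m < r < 0.165 m).
Enclosed charge is the volume from a to r: Q_enc = (4π/3)ρ(r³ − a³) = -3.976×10^-8 C.
Gauss's law: E·4πr² = Q_enc/ε₀.
E = |Q_enc|/(4πε₀r²) = (3.976×10^-8)/(4π·8.85×10^-12·(0.106)²) = 3.18×10^4 N/C.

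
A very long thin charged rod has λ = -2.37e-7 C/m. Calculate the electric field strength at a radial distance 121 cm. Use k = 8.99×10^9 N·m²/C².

E = 3.52×10^3 N/C

By cylindrical symmetry E is radial; use a coaxial Gaussian cylinder of radius 121 cm and length L.
Q_enc = λL, so λ_enc = -2.37e-7 C/m.
By Gauss's law (flux through the curved wall only), E·2πrL = λ_enc L/ε₀.
E = 2k|λ_enc|/r = 2(8.99×10^9)(2.37×10^-7)/(1.21) = 3.52×10^3 N/C.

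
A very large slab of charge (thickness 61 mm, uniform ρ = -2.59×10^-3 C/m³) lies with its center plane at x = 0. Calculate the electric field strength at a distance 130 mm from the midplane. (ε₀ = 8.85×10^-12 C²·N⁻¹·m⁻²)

E = 8.93×10^6 N/C

The point |x| = 130 mm lies outside the slab (half-thickness 0.0305 m). A symmetric pillbox spanning the full slab encloses Q_enc = ρ·d·A.
Flux = 2EA ⇒ E = |ρ|d/(2ε₀), independent of distance outside.
E = (2.59×10^-3)(0.061)/(2·8.85×10^-12) = 8.93×10^6 N/C.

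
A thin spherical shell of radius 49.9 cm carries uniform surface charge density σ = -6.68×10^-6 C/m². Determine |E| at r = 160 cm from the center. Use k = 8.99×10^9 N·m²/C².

By spherical symmetry E is radial; choose a Gaussian sphere of radius r = 160 cm (r > 49.9 cm).
The entire shell is enclosed: Q_enc = σ·4πR² = (-6.68e-6)·4π·(0.499)² = -2.09e-5 C.
Gauss's law: E·4πr² = Q_enc/ε₀.
E = k|Q_enc|/r² = (8.99×10^9)(2.09×10^-5)/(1.6)² = 7.34×10^4 N/C.

E = 7.34×10^4 N/C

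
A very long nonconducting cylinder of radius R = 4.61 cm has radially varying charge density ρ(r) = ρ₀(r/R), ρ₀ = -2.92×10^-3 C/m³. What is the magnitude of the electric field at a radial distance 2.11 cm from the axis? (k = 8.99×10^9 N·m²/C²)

1.06e6 V/m

Choose a coaxial cylinder of radius r = 2.11 cm (arbitrary length L) as the Gaussian surface (r < R).
Integrating ρ over the cross-section to radius r: λ_enc = (2πρ₀/R) ∫₀^r r'^2 dr' = 2πρ₀ r^3/(3·R) = -1.246×10^-6 C/m.
Applying ∮E·dA = Q_enc/ε₀ with the end caps contributing no flux:
E = 2k|λ_enc|/r = 2(8.99×10^9)(1.246×10^-6)/(0.0211) = 1.06×10^6 N/C.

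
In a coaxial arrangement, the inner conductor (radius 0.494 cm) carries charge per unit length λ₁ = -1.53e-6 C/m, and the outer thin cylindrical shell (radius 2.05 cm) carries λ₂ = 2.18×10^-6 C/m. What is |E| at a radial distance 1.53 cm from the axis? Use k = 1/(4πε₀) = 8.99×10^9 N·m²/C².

Choose a coaxial cylinder of radius r = 1.53 cm (arbitrary length L) as the Gaussian surface (between the conductors, 0.494 cm < r < 2.05 cm).
The shell at 2.05 cm lies outside the Gaussian surface, so λ_enc = λ₁ = -1.53e-6 C/m.
Since E is radial and uniform over the curved surface, Φ = E·2πrL = Q_enc/ε₀ = λ_enc L/ε₀.
E = 2k|λ_enc|/r = 2(8.99×10^9)(1.53×10^-6)/(0.0153) = 1.80e6 N/C.

E ≈ 1.80×10^6 N/C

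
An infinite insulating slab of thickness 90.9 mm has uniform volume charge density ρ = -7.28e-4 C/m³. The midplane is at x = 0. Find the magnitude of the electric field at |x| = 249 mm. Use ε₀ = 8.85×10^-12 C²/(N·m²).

The point |x| = 249 mm lies outside the slab (half-thickness 0.04545 m). A symmetric pillbox spanning the full slab encloses Q_enc = ρ·d·A.
Flux = 2EA ⇒ E = |ρ|d/(2ε₀), independent of distance outside.
E = (7.28×10^-4)(0.0909)/(2·8.85×10^-12) = 3.74e6 N/C.

|E| = 3.74×10^6 V/m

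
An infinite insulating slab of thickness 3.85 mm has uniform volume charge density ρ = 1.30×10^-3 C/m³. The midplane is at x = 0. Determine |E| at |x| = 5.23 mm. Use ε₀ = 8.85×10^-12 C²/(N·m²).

|E| = 2.83×10^5 V/m

The point |x| = 5.23 mm lies outside the slab (half-thickness 0.001925 m). A symmetric pillbox spanning the full slab encloses Q_enc = ρ·d·A.
Flux = 2EA ⇒ E = |ρ|d/(2ε₀), independent of distance outside.
E = (1.30e-3)(0.00385)/(2·8.85×10^-12) = 2.83e5 N/C.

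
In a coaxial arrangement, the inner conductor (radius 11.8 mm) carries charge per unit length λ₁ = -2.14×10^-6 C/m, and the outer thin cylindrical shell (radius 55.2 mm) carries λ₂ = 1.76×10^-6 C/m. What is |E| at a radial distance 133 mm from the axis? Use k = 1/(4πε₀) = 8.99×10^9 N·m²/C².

E ≈ 5.14×10^4 N/C

Coaxial Gaussian cylinder, radius r = 133 mm, length L (r > 55.2 mm, enclosing both).
λ_enc = λ₁ + λ₂ = (-2.14×10^-6) + (1.76e-6) = -3.80×10^-7 C/m.
By Gauss's law (flux through the curved wall only), E·2πrL = λ_enc L/ε₀.
E = 2k|λ_enc|/r = 2(8.99×10^9)(3.80×10^-7)/(0.133) = 5.14×10^4 N/C.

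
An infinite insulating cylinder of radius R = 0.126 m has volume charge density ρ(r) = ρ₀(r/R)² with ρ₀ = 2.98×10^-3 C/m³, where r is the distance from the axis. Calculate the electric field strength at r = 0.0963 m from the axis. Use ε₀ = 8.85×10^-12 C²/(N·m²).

Coaxial Gaussian cylinder, radius r = 0.0963 m, length L (r < R).
Integrating ρ over the cross-section to radius r: λ_enc = (2πρ₀/R²) ∫₀^r r'^3 dr' = 2πρ₀ r^4/(4·R²) = 2.536×10^-5 C/m.
By Gauss's law (flux through the curved wall only), E·2πrL = λ_enc L/ε₀.
E = |λ_enc|/(2πε₀r) = (2.536×10^-5)/(2π·8.85×10^-12·0.0963) = 4.74e6 N/C.

|E| = 4.74e6 N/C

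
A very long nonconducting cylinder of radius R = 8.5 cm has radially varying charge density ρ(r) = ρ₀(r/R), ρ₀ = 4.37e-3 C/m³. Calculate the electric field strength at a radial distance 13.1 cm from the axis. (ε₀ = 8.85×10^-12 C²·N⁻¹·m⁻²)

Take a coaxial cylindrical Gaussian surface of radius r = 13.1 cm and length L (r > R, full charge per length enclosed).
λ_enc = 2π ∫₀^R ρ₀(r'/R)^1 r' dr' = 2πρ₀R²/3 = 6.613×10^-5 C/m.
Gauss's law: E·2πrL = λ_enc L/ε₀.
E = |λ_enc|/(2πε₀r) = (6.613×10^-5)/(2π·8.85×10^-12·0.131) = 9.08×10^6 N/C.

E ≈ 9.08e6 N/C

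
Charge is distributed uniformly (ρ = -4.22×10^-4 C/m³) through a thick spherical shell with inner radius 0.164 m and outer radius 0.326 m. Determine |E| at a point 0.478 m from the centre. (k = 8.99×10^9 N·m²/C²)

|E| = 2.10×10^6 V/m

Use a concentric Gaussian sphere at r = 0.478 m (r > 0.326 m, enclosing the whole shell).
Q_enc = ρ·(4π/3)(b³ − a³) = (-4.22×10^-4)·(4π/3)·((0.326)³ − (0.164)³) = -5.345×10^-5 C.
Gauss's law: E·4πr² = Q_enc/ε₀.
E = k|Q_enc|/r² = (8.99×10^9)(5.345e-5)/(0.478)² = 2.10×10^6 N/C.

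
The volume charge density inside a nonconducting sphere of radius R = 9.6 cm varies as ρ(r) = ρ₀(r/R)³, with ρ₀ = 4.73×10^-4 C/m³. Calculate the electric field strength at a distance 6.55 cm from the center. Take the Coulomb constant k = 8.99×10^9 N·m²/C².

Take a concentric spherical Gaussian surface of radius r = 6.55 cm (r < R).
Integrate the density: Q_enc = 4π ∫₀^r ρ₀(r'/R)^3 r'² dr' = 4πρ₀ r^6/(6·R³) = 8.842×10^-8 C.
Since E is radial and uniform over the Gaussian sphere, Φ = E·4πr² = Q_enc/ε₀.
E = k|Q_enc|/r² = (8.99×10^9)(8.842e-8)/(0.0655)² = 1.85×10^5 N/C.

E = 1.85e5 N/C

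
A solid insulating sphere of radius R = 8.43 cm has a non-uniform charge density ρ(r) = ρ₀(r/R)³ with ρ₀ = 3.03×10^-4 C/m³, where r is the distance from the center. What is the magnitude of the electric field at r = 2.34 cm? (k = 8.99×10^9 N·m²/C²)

|E| ≈ 2.86×10^3 V/m

By spherical symmetry E is radial; choose a Gaussian sphere of radius r = 2.34 cm (r < R).
Q_enc = ∫₀^r ρ(r')·4πr'² dr' = (4πρ₀/R³) ∫₀^r r'^5 dr' = 4πρ₀ r^6/(6·R³) = 1.739e-10 C.
Applying ∮E·dA = Q_enc/ε₀ with Φ = E(4πr²):
E = k|Q_enc|/r² = (8.99×10^9)(1.739×10^-10)/(0.0234)² = 2.86e3 N/C.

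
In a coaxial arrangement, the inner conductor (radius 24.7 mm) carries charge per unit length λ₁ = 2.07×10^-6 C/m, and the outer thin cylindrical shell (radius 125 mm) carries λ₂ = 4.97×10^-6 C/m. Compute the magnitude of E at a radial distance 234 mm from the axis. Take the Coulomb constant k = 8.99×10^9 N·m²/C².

Choose a coaxial cylinder of radius r = 234 mm (arbitrary length L) as the Gaussian surface (r > 125 mm, enclosing both).
λ_enc = λ₁ + λ₂ = (2.07e-6) + (4.97×10^-6) = 7.04×10^-6 C/m.
By Gauss's law (flux through the curved wall only), E·2πrL = λ_enc L/ε₀.
E = 2k|λ_enc|/r = 2(8.99×10^9)(7.04e-6)/(0.234) = 5.41×10^5 N/C.

5.41×10^5 N/C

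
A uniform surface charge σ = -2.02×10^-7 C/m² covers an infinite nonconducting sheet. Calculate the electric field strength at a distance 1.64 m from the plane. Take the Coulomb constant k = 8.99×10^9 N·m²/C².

E ≈ 1.14×10^4 V/m

By planar symmetry E is perpendicular to the sheet and uniform; use a Gaussian pillbox with flat faces of area A on each side of the sheet.
Only the two end caps contribute flux: Φ = 2EA. With Q_enc = σA, Gauss's law gives E = |σ|/(2ε₀).
E = 2πk|σ| = 2π(8.99×10^9)(2.02×10^-7) = 1.14×10^4 N/C.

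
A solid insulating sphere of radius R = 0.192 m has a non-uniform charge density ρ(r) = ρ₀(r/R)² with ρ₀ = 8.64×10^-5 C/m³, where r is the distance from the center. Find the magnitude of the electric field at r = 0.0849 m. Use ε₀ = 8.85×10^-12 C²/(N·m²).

|E| ≈ 3.24×10^4 N/C

Take a concentric spherical Gaussian surface of radius r = 0.0849 m (r < R).
Q_enc = ∫₀^r ρ(r')·4πr'² dr' = (4πρ₀/R²) ∫₀^r r'^4 dr' = 4πρ₀ r^5/(5·R²) = 2.598×10^-8 C.
Gauss's law: E·4πr² = Q_enc/ε₀.
E = |Q_enc|/(4πε₀r²) = (2.598×10^-8)/(4π·8.85×10^-12·(0.0849)²) = 3.24×10^4 N/C.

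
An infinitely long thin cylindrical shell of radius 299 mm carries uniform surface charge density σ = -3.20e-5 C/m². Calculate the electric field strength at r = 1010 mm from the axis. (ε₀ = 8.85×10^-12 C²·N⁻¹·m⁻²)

Coaxial Gaussian cylinder, radius r = 1010 mm, length L (r > 299 mm).
The whole shell is enclosed: λ_enc = σ·2πR = (-3.20×10^-5)·2π·(0.299) = -6.012e-5 C/m.
By Gauss's law (flux through the curved wall only), E·2πrL = λ_enc L/ε₀.
E = |λ_enc|/(2πε₀r) = (6.012×10^-5)/(2π·8.85×10^-12·1.01) = 1.07×10^6 N/C.

|E| ≈ 1.07×10^6 V/m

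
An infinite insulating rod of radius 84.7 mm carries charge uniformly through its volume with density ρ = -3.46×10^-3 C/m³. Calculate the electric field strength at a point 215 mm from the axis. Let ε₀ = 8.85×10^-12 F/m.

Coaxial Gaussian cylinder, radius r = 215 mm, length L (r > 84.7 mm, full cross-section enclosed).
λ_enc = ρ·πR² = (-3.46×10^-3)π(0.0847)² = -7.798×10^-5 C/m.
Applying ∮E·dA = Q_enc/ε₀ with the end caps contributing no flux:
E = |λ_enc|/(2πε₀r) = (7.798×10^-5)/(2π·8.85×10^-12·0.215) = 6.52×10^6 N/C.

E ≈ 6.52×10^6 N/C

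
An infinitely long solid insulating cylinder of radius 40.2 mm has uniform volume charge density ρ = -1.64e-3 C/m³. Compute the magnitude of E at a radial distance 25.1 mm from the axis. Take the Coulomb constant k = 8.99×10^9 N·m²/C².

E = 2.33×10^6 N/C

Coaxial Gaussian cylinder, radius r = 25.1 mm, length L (r < R).
Charge inside radius r per length L is ρ·πr²·L, so λ_enc = ρπr² = -3.246×10^-6 C/m.
Applying ∮E·dA = Q_enc/ε₀ with the end caps contributing no flux:
E = 2k|λ_enc|/r = 2(8.99×10^9)(3.246×10^-6)/(0.0251) = 2.33×10^6 N/C.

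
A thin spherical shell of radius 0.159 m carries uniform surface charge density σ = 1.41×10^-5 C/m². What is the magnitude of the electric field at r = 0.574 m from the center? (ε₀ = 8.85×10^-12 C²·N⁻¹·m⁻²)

Symmetry ⇒ E = E(r) r̂. Gaussian sphere of radius r = 0.574 m (r > 0.159 m).
The entire shell is enclosed: Q_enc = σ·4πR² = (1.41×10^-5)·4π·(0.159)² = 4.479×10^-6 C.
By Gauss's law, ∮E·dA = E·4πr² = Q_enc/ε₀.
E = |Q_enc|/(4πε₀r²) = (4.479e-6)/(4π·8.85×10^-12·(0.574)²) = 1.22×10^5 N/C.

|E| = 1.22×10^5 N/C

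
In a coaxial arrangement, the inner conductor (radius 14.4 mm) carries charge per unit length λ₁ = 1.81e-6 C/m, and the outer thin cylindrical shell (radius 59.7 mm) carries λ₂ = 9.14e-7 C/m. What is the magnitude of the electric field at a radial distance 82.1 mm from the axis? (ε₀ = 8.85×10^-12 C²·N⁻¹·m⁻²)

By cylindrical symmetry E is radial; use a coaxial Gaussian cylinder of radius 82.1 mm and length L (r > 59.7 mm, enclosing both).
λ_enc = λ₁ + λ₂ = (1.81×10^-6) + (9.14×10^-7) = 2.724×10^-6 C/m.
Gauss's law: E·2πrL = λ_enc L/ε₀.
E = |λ_enc|/(2πε₀r) = (2.724×10^-6)/(2π·8.85×10^-12·0.0821) = 5.97×10^5 N/C.

5.97×10^5 V/m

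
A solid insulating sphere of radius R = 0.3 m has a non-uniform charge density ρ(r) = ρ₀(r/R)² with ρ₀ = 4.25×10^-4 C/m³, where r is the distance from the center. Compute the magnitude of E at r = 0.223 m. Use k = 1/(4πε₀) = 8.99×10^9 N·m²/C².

Take a concentric spherical Gaussian surface of radius r = 0.223 m (r < R).
Q_enc = ∫₀^r ρ(r')·4πr'² dr' = (4πρ₀/R²) ∫₀^r r'^4 dr' = 4πρ₀ r^5/(5·R²) = 6.545×10^-6 C.
By Gauss's law, ∮E·dA = E·4πr² = Q_enc/ε₀.
E = k|Q_enc|/r² = (8.99×10^9)(6.545×10^-6)/(0.223)² = 1.18×10^6 N/C.

1.18e6 V/m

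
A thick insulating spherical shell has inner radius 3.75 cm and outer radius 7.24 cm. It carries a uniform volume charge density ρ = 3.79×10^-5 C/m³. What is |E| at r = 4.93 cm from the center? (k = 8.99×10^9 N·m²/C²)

3.94e4 V/m

Use a concentric Gaussian sphere at r = 4.93 cm (within the shell material, 3.75 cm < r < 7.24 cm).
Only the shell between 3.75 cm and r is enclosed: Q_enc = ρ·(4π/3)(r³ − a³) = (3.79e-5)·(4π/3)·((0.0493)³ − (0.0375)³) = 1.065×10^-8 C.
Gauss's law: E·4πr² = Q_enc/ε₀.
E = k|Q_enc|/r² = (8.99×10^9)(1.065e-8)/(0.0493)² = 3.94×10^4 N/C.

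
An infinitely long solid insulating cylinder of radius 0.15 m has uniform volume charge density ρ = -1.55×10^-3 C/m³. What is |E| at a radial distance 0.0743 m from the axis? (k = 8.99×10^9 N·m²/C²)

Coaxial Gaussian cylinder, radius r = 0.0743 m, length L (r < R).
Charge inside radius r per length L is ρ·πr²·L, so λ_enc = ρπr² = -2.688×10^-5 C/m.
Applying ∮E·dA = Q_enc/ε₀ with the end caps contributing no flux:
E = 2k|λ_enc|/r = 2(8.99×10^9)(2.688×10^-5)/(0.0743) = 6.51e6 N/C.

|E| = 6.51e6 N/C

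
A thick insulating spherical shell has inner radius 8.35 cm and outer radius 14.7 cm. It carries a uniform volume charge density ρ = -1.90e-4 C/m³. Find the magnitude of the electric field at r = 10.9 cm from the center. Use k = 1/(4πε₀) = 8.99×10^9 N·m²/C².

|E| = 4.29×10^5 N/C

Use a concentric Gaussian sphere at r = 10.9 cm (within the shell material, 8.35 cm < r < 14.7 cm).
Only the shell between 8.35 cm and r is enclosed: Q_enc = ρ·(4π/3)(r³ − a³) = (-1.90×10^-4)·(4π/3)·((0.109)³ − (0.0835)³) = -5.673e-7 C.
Gauss's law: E·4πr² = Q_enc/ε₀.
E = k|Q_enc|/r² = (8.99×10^9)(5.673×10^-7)/(0.109)² = 4.29e5 N/C.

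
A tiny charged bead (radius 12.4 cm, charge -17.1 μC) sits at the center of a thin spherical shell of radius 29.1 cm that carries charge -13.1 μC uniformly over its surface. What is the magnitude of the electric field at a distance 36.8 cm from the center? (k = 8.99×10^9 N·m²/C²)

|E| ≈ 2.00×10^6 N/C

Symmetry ⇒ E = E(r) r̂. Gaussian sphere of radius r = 36.8 cm (r > 29.1 cm, enclosing both).
Q_enc = (-17.1 μC) + (-13.1 μC) = -3.02e-5 C.
Since E is radial and uniform over the Gaussian sphere, Φ = E·4πr² = Q_enc/ε₀.
E = k|Q_enc|/r² = (8.99×10^9)(3.02×10^-5)/(0.368)² = 2.00×10^6 N/C.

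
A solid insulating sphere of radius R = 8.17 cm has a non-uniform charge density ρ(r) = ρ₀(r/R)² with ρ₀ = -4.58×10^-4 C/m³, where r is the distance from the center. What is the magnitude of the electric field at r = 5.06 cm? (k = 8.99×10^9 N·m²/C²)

By spherical symmetry E is radial; choose a Gaussian sphere of radius r = 5.06 cm (r < R).
Integrate the density: Q_enc = 4π ∫₀^r ρ₀(r'/R)^2 r'² dr' = 4πρ₀ r^5/(5·R²) = -5.72×10^-8 C.
Since E is radial and uniform over the Gaussian sphere, Φ = E·4πr² = Q_enc/ε₀.
E = k|Q_enc|/r² = (8.99×10^9)(5.72×10^-8)/(0.0506)² = 2.01e5 N/C.

|E| = 2.01×10^5 N/C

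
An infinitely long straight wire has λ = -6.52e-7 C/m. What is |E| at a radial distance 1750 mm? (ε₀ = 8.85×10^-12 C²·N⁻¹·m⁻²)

E = 6.70×10^3 V/m

Choose a coaxial cylinder of radius r = 1750 mm (arbitrary length L) as the Gaussian surface.
Q_enc = λL, so λ_enc = -6.52×10^-7 C/m.
By Gauss's law (flux through the curved wall only), E·2πrL = λ_enc L/ε₀.
E = |λ_enc|/(2πε₀r) = (6.52×10^-7)/(2π·8.85×10^-12·1.75) = 6.70×10^3 N/C.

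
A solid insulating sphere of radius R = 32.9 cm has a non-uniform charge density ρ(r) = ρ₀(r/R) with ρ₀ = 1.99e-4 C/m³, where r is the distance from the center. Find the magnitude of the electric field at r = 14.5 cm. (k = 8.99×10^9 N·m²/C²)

Symmetry ⇒ E = E(r) r̂. Gaussian sphere of radius r = 14.5 cm (r < R).
Q_enc = ∫₀^r ρ(r')·4πr'² dr' = (4πρ₀/R) ∫₀^r r'^3 dr' = 4πρ₀ r^4/(4·R) = 8.40×10^-7 C.
Since E is radial and uniform over the Gaussian sphere, Φ = E·4πr² = Q_enc/ε₀.
E = k|Q_enc|/r² = (8.99×10^9)(8.40×10^-7)/(0.145)² = 3.59×10^5 N/C.

|E| = 3.59×10^5 N/C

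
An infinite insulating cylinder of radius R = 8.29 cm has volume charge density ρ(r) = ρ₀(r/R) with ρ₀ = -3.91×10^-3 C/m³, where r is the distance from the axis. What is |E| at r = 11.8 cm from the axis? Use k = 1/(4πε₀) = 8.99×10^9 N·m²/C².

Choose a coaxial cylinder of radius r = 11.8 cm (arbitrary length L) as the Gaussian surface (r > R, full charge per length enclosed).
λ_enc = 2π ∫₀^R ρ₀(r'/R)^1 r' dr' = 2πρ₀R²/3 = -5.628×10^-5 C/m.
By Gauss's law (flux through the curved wall only), E·2πrL = λ_enc L/ε₀.
E = 2k|λ_enc|/r = 2(8.99×10^9)(5.628×10^-5)/(0.118) = 8.58×10^6 N/C.

E = 8.58e6 V/m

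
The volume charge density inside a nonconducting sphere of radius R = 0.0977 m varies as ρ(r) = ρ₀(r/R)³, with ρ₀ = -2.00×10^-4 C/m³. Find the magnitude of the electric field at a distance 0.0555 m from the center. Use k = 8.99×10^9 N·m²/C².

By spherical symmetry E is radial; choose a Gaussian sphere of radius r = 0.0555 m (r < R).
Integrate the density: Q_enc = 4π ∫₀^r ρ₀(r'/R)^3 r'² dr' = 4πρ₀ r^6/(6·R³) = -1.313×10^-8 C.
Applying ∮E·dA = Q_enc/ε₀ with Φ = E(4πr²):
E = k|Q_enc|/r² = (8.99×10^9)(1.313×10^-8)/(0.0555)² = 3.83×10^4 N/C.

E = 3.83×10^4 N/C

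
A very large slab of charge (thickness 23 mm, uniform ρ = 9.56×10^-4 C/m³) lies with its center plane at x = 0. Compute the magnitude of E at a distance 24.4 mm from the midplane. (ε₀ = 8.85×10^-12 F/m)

The point |x| = 24.4 mm lies outside the slab (half-thickness 0.0115 m). A symmetric pillbox spanning the full slab encloses Q_enc = ρ·d·A.
Flux = 2EA ⇒ E = |ρ|d/(2ε₀), independent of distance outside.
E = (9.56×10^-4)(0.023)/(2·8.85×10^-12) = 1.24×10^6 N/C.

E = 1.24×10^6 V/m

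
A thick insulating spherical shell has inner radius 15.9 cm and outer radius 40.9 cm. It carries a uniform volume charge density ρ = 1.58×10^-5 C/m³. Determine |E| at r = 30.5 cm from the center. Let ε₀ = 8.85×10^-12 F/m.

Symmetry ⇒ E = E(r) r̂. Gaussian sphere of radius r = 30.5 cm (within the shell material, 15.9 cm < r < 40.9 cm).
Enclosed charge is the volume from a to r: Q_enc = (4π/3)ρ(r³ − a³) = 1.612e-6 C.
By Gauss's law, ∮E·dA = E·4πr² = Q_enc/ε₀.
E = |Q_enc|/(4πε₀r²) = (1.612×10^-6)/(4π·8.85×10^-12·(0.305)²) = 1.56e5 N/C.

E ≈ 1.56×10^5 V/m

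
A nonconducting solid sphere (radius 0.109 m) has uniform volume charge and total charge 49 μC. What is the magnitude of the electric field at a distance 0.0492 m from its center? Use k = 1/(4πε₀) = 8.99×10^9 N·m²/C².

|E| = 1.67×10^7 V/m

Symmetry ⇒ E = E(r) r̂. Gaussian sphere of radius r = 0.0492 m (r < R).
For a uniform sphere the enclosed fraction is (r/R)³, so Q_enc = (49 μC)(0.0492/0.109)³ = 4.506×10^-6 C.
Since E is radial and uniform over the Gaussian sphere, Φ = E·4πr² = Q_enc/ε₀.
E = k|Q_enc|/r² = (8.99×10^9)(4.506×10^-6)/(0.0492)² = 1.67e7 N/C.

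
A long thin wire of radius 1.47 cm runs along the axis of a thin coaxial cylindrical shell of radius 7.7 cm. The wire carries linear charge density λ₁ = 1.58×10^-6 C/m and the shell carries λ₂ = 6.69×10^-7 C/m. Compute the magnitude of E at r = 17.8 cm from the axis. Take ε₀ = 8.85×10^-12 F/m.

|E| = 2.27×10^5 V/m

Coaxial Gaussian cylinder, radius r = 17.8 cm, length L (r > 7.7 cm, enclosing both).
λ_enc = λ₁ + λ₂ = (1.58×10^-6) + (6.69×10^-7) = 2.249×10^-6 C/m.
Applying ∮E·dA = Q_enc/ε₀ with the end caps contributing no flux:
E = |λ_enc|/(2πε₀r) = (2.249e-6)/(2π·8.85×10^-12·0.178) = 2.27×10^5 N/C.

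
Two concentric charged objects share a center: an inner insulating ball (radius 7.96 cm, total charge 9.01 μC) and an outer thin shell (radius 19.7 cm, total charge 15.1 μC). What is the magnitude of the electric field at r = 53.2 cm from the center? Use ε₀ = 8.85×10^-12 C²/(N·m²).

Use a concentric Gaussian sphere at r = 53.2 cm (r > 19.7 cm, enclosing both).
Q_enc = (9.01 μC) + (15.1 μC) = 2.411e-5 C.
Since E is radial and uniform over the Gaussian sphere, Φ = E·4πr² = Q_enc/ε₀.
E = |Q_enc|/(4πε₀r²) = (2.411×10^-5)/(4π·8.85×10^-12·(0.532)²) = 7.66e5 N/C.

|E| ≈ 7.66e5 V/m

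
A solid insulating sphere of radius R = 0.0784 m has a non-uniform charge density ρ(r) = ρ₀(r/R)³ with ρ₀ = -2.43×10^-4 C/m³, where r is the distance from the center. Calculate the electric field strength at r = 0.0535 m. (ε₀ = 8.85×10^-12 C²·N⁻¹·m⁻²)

By spherical symmetry E is radial; choose a Gaussian sphere of radius r = 0.0535 m (r < R).
Integrate the density: Q_enc = 4π ∫₀^r ρ₀(r'/R)^3 r'² dr' = 4πρ₀ r^6/(6·R³) = -2.477e-8 C.
Gauss's law: E·4πr² = Q_enc/ε₀.
E = |Q_enc|/(4πε₀r²) = (2.477×10^-8)/(4π·8.85×10^-12·(0.0535)²) = 7.78×10^4 N/C.

E ≈ 7.78×10^4 N/C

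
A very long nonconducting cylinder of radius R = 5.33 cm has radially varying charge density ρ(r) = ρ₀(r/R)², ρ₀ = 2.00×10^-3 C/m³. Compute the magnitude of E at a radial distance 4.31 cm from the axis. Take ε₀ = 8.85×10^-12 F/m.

1.59×10^6 N/C

By cylindrical symmetry E is radial; use a coaxial Gaussian cylinder of radius 4.31 cm and length L (r < R).
λ_enc = ∫₀^r ρ(r')·2πr' dr' = (2πρ₀/R²)·r^4/4 = 3.816×10^-6 C/m.
Gauss's law: E·2πrL = λ_enc L/ε₀.
E = |λ_enc|/(2πε₀r) = (3.816×10^-6)/(2π·8.85×10^-12·0.0431) = 1.59×10^6 N/C.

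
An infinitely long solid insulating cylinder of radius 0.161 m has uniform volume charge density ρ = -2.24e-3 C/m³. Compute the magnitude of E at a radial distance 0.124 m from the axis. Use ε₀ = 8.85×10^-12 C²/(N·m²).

|E| = 1.57×10^7 V/m

Coaxial Gaussian cylinder, radius r = 0.124 m, length L (r < R).
Charge inside radius r per length L is ρ·πr²·L, so λ_enc = ρπr² = -1.082×10^-4 C/m.
Since E is radial and uniform over the curved surface, Φ = E·2πrL = Q_enc/ε₀ = λ_enc L/ε₀.
E = |λ_enc|/(2πε₀r) = (1.082e-4)/(2π·8.85×10^-12·0.124) = 1.57×10^7 N/C.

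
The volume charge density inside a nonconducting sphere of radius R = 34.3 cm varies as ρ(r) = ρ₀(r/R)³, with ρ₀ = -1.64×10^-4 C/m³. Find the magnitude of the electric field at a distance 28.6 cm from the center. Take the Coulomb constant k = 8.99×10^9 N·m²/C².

E ≈ 5.12e5 N/C

Take a concentric spherical Gaussian surface of radius r = 28.6 cm (r < R).
Q_enc = ∫₀^r ρ(r')·4πr'² dr' = (4πρ₀/R³) ∫₀^r r'^5 dr' = 4πρ₀ r^6/(6·R³) = -4.658e-6 C.
Applying ∮E·dA = Q_enc/ε₀ with Φ = E(4πr²):
E = k|Q_enc|/r² = (8.99×10^9)(4.658×10^-6)/(0.286)² = 5.12×10^5 N/C.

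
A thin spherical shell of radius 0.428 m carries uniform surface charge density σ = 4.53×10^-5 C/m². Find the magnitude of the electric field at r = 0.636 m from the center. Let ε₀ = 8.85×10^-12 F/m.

Use a concentric Gaussian sphere at r = 0.636 m (r > 0.428 m).
The entire shell is enclosed: Q_enc = σ·4πR² = (4.53×10^-5)·4π·(0.428)² = 1.043e-4 C.
Applying ∮E·dA = Q_enc/ε₀ with Φ = E(4πr²):
E = |Q_enc|/(4πε₀r²) = (1.043e-4)/(4π·8.85×10^-12·(0.636)²) = 2.32×10^6 N/C.

E = 2.32×10^6 N/C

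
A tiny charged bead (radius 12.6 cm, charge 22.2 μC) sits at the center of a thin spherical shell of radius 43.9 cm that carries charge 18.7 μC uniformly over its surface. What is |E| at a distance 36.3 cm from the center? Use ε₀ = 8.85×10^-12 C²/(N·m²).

Take a concentric spherical Gaussian surface of radius r = 36.3 cm (between the bodies, 12.6 cm < r < 43.9 cm).
The shell at 43.9 cm lies outside the Gaussian surface, so Q_enc = 22.2 μC = 2.22e-5 C.
By Gauss's law, ∮E·dA = E·4πr² = Q_enc/ε₀.
E = |Q_enc|/(4πε₀r²) = (2.22×10^-5)/(4π·8.85×10^-12·(0.363)²) = 1.51×10^6 N/C.

E ≈ 1.51×10^6 N/C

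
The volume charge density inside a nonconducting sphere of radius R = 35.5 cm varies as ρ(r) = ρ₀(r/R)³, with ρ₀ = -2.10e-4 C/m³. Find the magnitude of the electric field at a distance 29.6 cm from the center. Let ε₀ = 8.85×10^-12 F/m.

E = 6.79×10^5 V/m

Take a concentric spherical Gaussian surface of radius r = 29.6 cm (r < R).
Q_enc = ∫₀^r ρ(r')·4πr'² dr' = (4πρ₀/R³) ∫₀^r r'^5 dr' = 4πρ₀ r^6/(6·R³) = -6.612×10^-6 C.
Since E is radial and uniform over the Gaussian sphere, Φ = E·4πr² = Q_enc/ε₀.
E = |Q_enc|/(4πε₀r²) = (6.612×10^-6)/(4π·8.85×10^-12·(0.296)²) = 6.79e5 N/C.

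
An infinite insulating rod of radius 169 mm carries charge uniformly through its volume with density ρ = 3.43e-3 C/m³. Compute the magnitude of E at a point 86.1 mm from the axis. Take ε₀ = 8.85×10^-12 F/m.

Coaxial Gaussian cylinder, radius r = 86.1 mm, length L (r < R).
Charge inside radius r per length L is ρ·πr²·L, so λ_enc = ρπr² = 7.988×10^-5 C/m.
Gauss's law: E·2πrL = λ_enc L/ε₀.
E = |λ_enc|/(2πε₀r) = (7.988×10^-5)/(2π·8.85×10^-12·0.0861) = 1.67×10^7 N/C.

E ≈ 1.67e7 V/m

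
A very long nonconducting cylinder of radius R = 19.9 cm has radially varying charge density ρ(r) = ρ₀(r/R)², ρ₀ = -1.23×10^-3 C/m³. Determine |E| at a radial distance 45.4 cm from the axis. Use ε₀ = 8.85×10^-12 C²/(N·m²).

E = 3.03e6 N/C

By cylindrical symmetry E is radial; use a coaxial Gaussian cylinder of radius 45.4 cm and length L (r > R, full charge per length enclosed).
λ_enc = 2π ∫₀^R ρ₀(r'/R)^2 r' dr' = 2πρ₀R²/4 = -7.651e-5 C/m.
Since E is radial and uniform over the curved surface, Φ = E·2πrL = Q_enc/ε₀ = λ_enc L/ε₀.
E = |λ_enc|/(2πε₀r) = (7.651×10^-5)/(2π·8.85×10^-12·0.454) = 3.03×10^6 N/C.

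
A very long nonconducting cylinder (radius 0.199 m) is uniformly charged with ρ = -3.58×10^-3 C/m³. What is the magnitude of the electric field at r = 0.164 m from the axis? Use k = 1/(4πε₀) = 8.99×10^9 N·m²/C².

E = 3.32e7 V/m

Coaxial Gaussian cylinder, radius r = 0.164 m, length L (r < R).
Enclosed charge per unit length: λ_enc = ρ·πr² = (-3.58×10^-3)π(0.164)² = -3.025×10^-4 C/m.
Since E is radial and uniform over the curved surface, Φ = E·2πrL = Q_enc/ε₀ = λ_enc L/ε₀.
E = 2k|λ_enc|/r = 2(8.99×10^9)(3.025×10^-4)/(0.164) = 3.32×10^7 N/C.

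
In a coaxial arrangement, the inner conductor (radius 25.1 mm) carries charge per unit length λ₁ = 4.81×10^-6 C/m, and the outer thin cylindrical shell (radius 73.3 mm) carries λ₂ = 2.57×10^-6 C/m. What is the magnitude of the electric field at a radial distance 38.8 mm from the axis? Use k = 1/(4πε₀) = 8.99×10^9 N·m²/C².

E = 2.23×10^6 N/C

Take a coaxial cylindrical Gaussian surface of radius r = 38.8 mm and length L (between the conductors, 25.1 mm < r < 73.3 mm).
Only the inner wire is enclosed; the outer shell contributes nothing inside itself. λ_enc = λ₁ = 4.81×10^-6 C/m.
Gauss's law: E·2πrL = λ_enc L/ε₀.
E = 2k|λ_enc|/r = 2(8.99×10^9)(4.81×10^-6)/(0.0388) = 2.23×10^6 N/C.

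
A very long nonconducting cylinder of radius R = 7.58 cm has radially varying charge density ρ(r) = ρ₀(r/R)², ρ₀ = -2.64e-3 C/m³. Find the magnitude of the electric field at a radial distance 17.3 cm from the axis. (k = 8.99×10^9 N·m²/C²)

|E| ≈ 2.48×10^6 N/C

Coaxial Gaussian cylinder, radius r = 17.3 cm, length L (r > R, full charge per length enclosed).
λ_enc = 2π ∫₀^R ρ₀(r'/R)^2 r' dr' = 2πρ₀R²/4 = -2.383×10^-5 C/m.
Applying ∮E·dA = Q_enc/ε₀ with the end caps contributing no flux:
E = 2k|λ_enc|/r = 2(8.99×10^9)(2.383×10^-5)/(0.173) = 2.48×10^6 N/C.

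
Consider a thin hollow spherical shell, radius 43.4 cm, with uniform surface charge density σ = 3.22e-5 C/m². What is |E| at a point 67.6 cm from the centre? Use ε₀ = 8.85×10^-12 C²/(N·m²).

|E| ≈ 1.50e6 V/m

Use a concentric Gaussian sphere at r = 67.6 cm (r > 43.4 cm).
The entire shell is enclosed: Q_enc = σ·4πR² = (3.22×10^-5)·4π·(0.434)² = 7.622e-5 C.
Since E is radial and uniform over the Gaussian sphere, Φ = E·4πr² = Q_enc/ε₀.
E = |Q_enc|/(4πε₀r²) = (7.622e-5)/(4π·8.85×10^-12·(0.676)²) = 1.50e6 N/C.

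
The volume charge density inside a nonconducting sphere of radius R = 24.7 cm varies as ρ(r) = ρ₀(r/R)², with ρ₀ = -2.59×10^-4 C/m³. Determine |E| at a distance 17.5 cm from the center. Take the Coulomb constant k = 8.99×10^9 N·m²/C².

Use a concentric Gaussian sphere at r = 17.5 cm (r < R).
Q_enc = ∫₀^r ρ(r')·4πr'² dr' = (4πρ₀/R²) ∫₀^r r'^4 dr' = 4πρ₀ r^5/(5·R²) = -1.751×10^-6 C.
By Gauss's law, ∮E·dA = E·4πr² = Q_enc/ε₀.
E = k|Q_enc|/r² = (8.99×10^9)(1.751×10^-6)/(0.175)² = 5.14e5 N/C.

E = 5.14e5 N/C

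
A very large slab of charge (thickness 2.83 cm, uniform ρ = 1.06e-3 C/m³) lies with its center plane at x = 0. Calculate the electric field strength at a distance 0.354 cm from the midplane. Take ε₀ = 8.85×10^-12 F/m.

By symmetry E is perpendicular to the slab. A Gaussian pillbox from −0.354 cm to +0.354 cm (face area A) lies entirely within the slab.
Q_enc = ρ·(2x)·A and flux = 2EA, so 2EA = 2ρxA/ε₀ ⇒ E = |ρ|x/ε₀.
E = (1.06e-3)(0.00354)/(8.85×10^-12) = 4.24e5 N/C.

4.24×10^5 N/C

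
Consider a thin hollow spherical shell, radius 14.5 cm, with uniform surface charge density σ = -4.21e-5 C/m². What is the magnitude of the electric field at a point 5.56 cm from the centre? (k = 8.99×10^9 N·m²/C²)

E = 0

Symmetry ⇒ E = E(r) r̂. Gaussian sphere of radius r = 5.56 cm (inside the shell, r < 14.5 cm).
All the charge is outside the Gaussian surface: Q_enc = 0, hence E = 0 everywhere inside the shell.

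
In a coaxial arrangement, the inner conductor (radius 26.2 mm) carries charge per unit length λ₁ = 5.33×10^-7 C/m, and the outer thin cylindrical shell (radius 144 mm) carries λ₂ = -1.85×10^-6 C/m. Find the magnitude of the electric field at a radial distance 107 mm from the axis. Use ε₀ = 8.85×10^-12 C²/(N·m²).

|E| ≈ 8.96×10^4 N/C

By cylindrical symmetry E is radial; use a coaxial Gaussian cylinder of radius 107 mm and length L (between the conductors, 26.2 mm < r < 144 mm).
Only the inner wire is enclosed; the outer shell contributes nothing inside itself. λ_enc = λ₁ = 5.33×10^-7 C/m.
Gauss's law: E·2πrL = λ_enc L/ε₀.
E = |λ_enc|/(2πε₀r) = (5.33×10^-7)/(2π·8.85×10^-12·0.107) = 8.96×10^4 N/C.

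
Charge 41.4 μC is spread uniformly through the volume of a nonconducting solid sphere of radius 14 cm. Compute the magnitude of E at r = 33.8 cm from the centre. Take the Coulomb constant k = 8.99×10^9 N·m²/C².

E = 3.26e6 N/C

Take a concentric spherical Gaussian surface of radius r = 33.8 cm (r > R, so the entire charge is enclosed).
Q_enc = 41.4 μC = 4.14e-5 C.
By Gauss's law, ∮E·dA = E·4πr² = Q_enc/ε₀.
E = k|Q_enc|/r² = (8.99×10^9)(4.14×10^-5)/(0.338)² = 3.26×10^6 N/C.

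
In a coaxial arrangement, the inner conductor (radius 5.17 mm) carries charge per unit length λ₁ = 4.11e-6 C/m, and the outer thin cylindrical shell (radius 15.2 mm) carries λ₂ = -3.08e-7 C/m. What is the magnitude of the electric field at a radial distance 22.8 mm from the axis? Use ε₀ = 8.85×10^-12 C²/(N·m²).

|E| = 3.00×10^6 N/C

By cylindrical symmetry E is radial; use a coaxial Gaussian cylinder of radius 22.8 mm and length L (r > 15.2 mm, enclosing both).
λ_enc = λ₁ + λ₂ = (4.11×10^-6) + (-3.08×10^-7) = 3.802×10^-6 C/m.
Gauss's law: E·2πrL = λ_enc L/ε₀.
E = |λ_enc|/(2πε₀r) = (3.802×10^-6)/(2π·8.85×10^-12·0.0228) = 3.00×10^6 N/C.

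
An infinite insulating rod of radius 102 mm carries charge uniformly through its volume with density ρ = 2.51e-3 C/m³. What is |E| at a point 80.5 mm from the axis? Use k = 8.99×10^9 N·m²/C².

|E| ≈ 1.14×10^7 V/m

Coaxial Gaussian cylinder, radius r = 80.5 mm, length L (r < R).
Enclosed charge per unit length: λ_enc = ρ·πr² = (2.51e-3)π(0.0805)² = 5.11e-5 C/m.
Gauss's law: E·2πrL = λ_enc L/ε₀.
E = 2k|λ_enc|/r = 2(8.99×10^9)(5.11e-5)/(0.0805) = 1.14×10^7 N/C.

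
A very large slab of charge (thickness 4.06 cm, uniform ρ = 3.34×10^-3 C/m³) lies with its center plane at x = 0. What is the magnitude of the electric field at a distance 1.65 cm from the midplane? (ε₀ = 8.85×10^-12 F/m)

By symmetry E is perpendicular to the slab. A Gaussian pillbox from −1.65 cm to +1.65 cm (face area A) lies entirely within the slab.
Q_enc = ρ·(2x)·A and flux = 2EA, so 2EA = 2ρxA/ε₀ ⇒ E = |ρ|x/ε₀.
E = (3.34×10^-3)(0.0165)/(8.85×10^-12) = 6.23×10^6 N/C.

|E| ≈ 6.23×10^6 V/m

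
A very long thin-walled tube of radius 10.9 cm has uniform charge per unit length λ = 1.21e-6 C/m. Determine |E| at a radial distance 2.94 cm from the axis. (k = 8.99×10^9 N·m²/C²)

By cylindrical symmetry E is radial; use a coaxial Gaussian cylinder of radius 2.94 cm and length L (r < 10.9 cm, inside the shell).
No charge is enclosed, so Gauss's law gives E·2πrL = 0 ⇒ E = 0.

|E| = 0 N/C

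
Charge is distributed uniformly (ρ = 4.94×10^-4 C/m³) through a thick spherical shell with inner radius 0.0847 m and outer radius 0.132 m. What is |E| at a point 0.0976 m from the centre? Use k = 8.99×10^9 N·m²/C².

Symmetry ⇒ E = E(r) r̂. Gaussian sphere of radius r = 0.0976 m (within the shell material, 0.0847 m < r < 0.132 m).
Only the shell between 0.0847 m and r is enclosed: Q_enc = ρ·(4π/3)(r³ − a³) = (4.94e-4)·(4π/3)·((0.0976)³ − (0.0847)³) = 6.664×10^-7 C.
By Gauss's law, ∮E·dA = E·4πr² = Q_enc/ε₀.
E = k|Q_enc|/r² = (8.99×10^9)(6.664×10^-7)/(0.0976)² = 6.29e5 N/C.

|E| = 6.29×10^5 N/C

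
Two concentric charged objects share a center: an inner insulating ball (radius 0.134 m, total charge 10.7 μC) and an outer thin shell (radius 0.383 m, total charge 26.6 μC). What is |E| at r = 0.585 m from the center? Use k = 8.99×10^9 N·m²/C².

Use a concentric Gaussian sphere at r = 0.585 m (r > 0.383 m, enclosing both).
Q_enc = (10.7 μC) + (26.6 μC) = 3.73×10^-5 C.
Applying ∮E·dA = Q_enc/ε₀ with Φ = E(4πr²):
E = k|Q_enc|/r² = (8.99×10^9)(3.73×10^-5)/(0.585)² = 9.80×10^5 N/C.

E = 9.80×10^5 V/m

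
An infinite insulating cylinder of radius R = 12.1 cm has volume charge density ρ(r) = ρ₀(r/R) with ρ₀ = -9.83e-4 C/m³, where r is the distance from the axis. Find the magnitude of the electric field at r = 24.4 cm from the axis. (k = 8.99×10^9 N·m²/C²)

E ≈ 2.22e6 N/C

Choose a coaxial cylinder of radius r = 24.4 cm (arbitrary length L) as the Gaussian surface (r > R, full charge per length enclosed).
λ_enc = 2π ∫₀^R ρ₀(r'/R)^1 r' dr' = 2πρ₀R²/3 = -3.014×10^-5 C/m.
By Gauss's law (flux through the curved wall only), E·2πrL = λ_enc L/ε₀.
E = 2k|λ_enc|/r = 2(8.99×10^9)(3.014×10^-5)/(0.244) = 2.22×10^6 N/C.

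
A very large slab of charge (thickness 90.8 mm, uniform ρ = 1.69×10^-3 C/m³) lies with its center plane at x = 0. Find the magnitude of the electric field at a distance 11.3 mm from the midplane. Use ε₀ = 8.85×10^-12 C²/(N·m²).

By symmetry E is perpendicular to the slab. A Gaussian pillbox from −11.3 mm to +11.3 mm (face area A) lies entirely within the slab.
Q_enc = ρ·(2x)·A and flux = 2EA, so 2EA = 2ρxA/ε₀ ⇒ E = |ρ|x/ε₀.
E = (1.69×10^-3)(0.0113)/(8.85×10^-12) = 2.16e6 N/C.

2.16e6 N/C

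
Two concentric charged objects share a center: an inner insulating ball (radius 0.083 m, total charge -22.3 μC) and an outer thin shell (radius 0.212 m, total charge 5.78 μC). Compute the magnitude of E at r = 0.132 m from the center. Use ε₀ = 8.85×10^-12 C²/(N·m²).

By spherical symmetry E is radial; choose a Gaussian sphere of radius r = 0.132 m (between the bodies, 0.083 m < r < 0.212 m).
Only the inner charge is enclosed; the outer shell contributes nothing inside itself. Q_enc = -22.3 μC = -2.23e-5 C.
By Gauss's law, ∮E·dA = E·4πr² = Q_enc/ε₀.
E = |Q_enc|/(4πε₀r²) = (2.23×10^-5)/(4π·8.85×10^-12·(0.132)²) = 1.15×10^7 N/C.

E ≈ 1.15×10^7 N/C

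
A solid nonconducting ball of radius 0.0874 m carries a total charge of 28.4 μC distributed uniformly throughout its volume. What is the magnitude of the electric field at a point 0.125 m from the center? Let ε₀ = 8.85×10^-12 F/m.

Symmetry ⇒ E = E(r) r̂. Gaussian sphere of radius r = 0.125 m (r > R, so the entire charge is enclosed).
Q_enc = 28.4 μC = 2.84×10^-5 C.
By Gauss's law, ∮E·dA = E·4πr² = Q_enc/ε₀.
E = |Q_enc|/(4πε₀r²) = (2.84×10^-5)/(4π·8.85×10^-12·(0.125)²) = 1.63e7 N/C.

|E| ≈ 1.63×10^7 N/C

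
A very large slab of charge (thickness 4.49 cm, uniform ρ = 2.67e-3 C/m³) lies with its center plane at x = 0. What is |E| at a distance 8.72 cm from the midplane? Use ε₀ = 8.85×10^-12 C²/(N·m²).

|E| = 6.77e6 N/C

The point |x| = 8.72 cm lies outside the slab (half-thickness 0.02245 m). A symmetric pillbox spanning the full slab encloses Q_enc = ρ·d·A.
Flux = 2EA ⇒ E = |ρ|d/(2ε₀), independent of distance outside.
E = (2.67e-3)(0.0449)/(2·8.85×10^-12) = 6.77×10^6 N/C.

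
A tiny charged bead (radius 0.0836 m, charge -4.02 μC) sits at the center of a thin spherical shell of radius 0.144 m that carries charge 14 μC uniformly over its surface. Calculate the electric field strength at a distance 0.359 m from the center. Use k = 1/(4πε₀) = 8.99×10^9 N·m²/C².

Symmetry ⇒ E = E(r) r̂. Gaussian sphere of radius r = 0.359 m (r > 0.144 m, enclosing both).
Q_enc = (-4.02 μC) + (14 μC) = 9.98×10^-6 C.
Since E is radial and uniform over the Gaussian sphere, Φ = E·4πr² = Q_enc/ε₀.
E = k|Q_enc|/r² = (8.99×10^9)(9.98×10^-6)/(0.359)² = 6.96e5 N/C.

|E| ≈ 6.96e5 N/C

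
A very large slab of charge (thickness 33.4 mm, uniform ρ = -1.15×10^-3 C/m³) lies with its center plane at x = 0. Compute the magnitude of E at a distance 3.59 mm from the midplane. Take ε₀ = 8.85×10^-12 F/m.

By symmetry E is perpendicular to the slab. A Gaussian pillbox from −3.59 mm to +3.59 mm (face area A) lies entirely within the slab.
Q_enc = ρ·(2x)·A and flux = 2EA, so 2EA = 2ρxA/ε₀ ⇒ E = |ρ|x/ε₀.
E = (1.15×10^-3)(0.00359)/(8.85×10^-12) = 4.66×10^5 N/C.

4.66×10^5 V/m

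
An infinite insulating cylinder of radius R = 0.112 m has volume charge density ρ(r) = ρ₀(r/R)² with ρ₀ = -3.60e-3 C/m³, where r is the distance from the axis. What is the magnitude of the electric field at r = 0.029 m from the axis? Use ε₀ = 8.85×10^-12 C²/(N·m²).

By cylindrical symmetry E is radial; use a coaxial Gaussian cylinder of radius 0.029 m and length L (r < R).
Integrating ρ over the cross-section to radius r: λ_enc = (2πρ₀/R²) ∫₀^r r'^3 dr' = 2πρ₀ r^4/(4·R²) = -3.188×10^-7 C/m.
By Gauss's law (flux through the curved wall only), E·2πrL = λ_enc L/ε₀.
E = |λ_enc|/(2πε₀r) = (3.188e-7)/(2π·8.85×10^-12·0.029) = 1.98e5 N/C.

1.98e5 N/C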